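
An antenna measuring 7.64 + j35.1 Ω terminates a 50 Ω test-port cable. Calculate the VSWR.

VSWR ≈ 9.82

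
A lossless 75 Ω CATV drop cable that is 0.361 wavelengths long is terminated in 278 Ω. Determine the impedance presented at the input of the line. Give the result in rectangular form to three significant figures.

βl = 2π × 0.361 = 130°
tan(βl) = tan(130°) = -1.19
Z_in = Z_0·(Z_L + jZ_0·tanβl)/(Z_0 + jZ_L·tanβl)
     = 75·(278 − j89.5)/(75 − j332)

Z_in ≈ 32.8 + j55.4 Ω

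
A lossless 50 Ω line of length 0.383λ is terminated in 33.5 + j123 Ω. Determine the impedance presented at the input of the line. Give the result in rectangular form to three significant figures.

βl = 2π × 0.383 = 138°
tan(βl) = tan(138°) = -0.904
Z_in = Z_0·(Z_L + jZ_0·tanβl)/(Z_0 + jZ_L·tanβl)
     = 50·(33.5 + j77.8)/(161 − j30.3)

Z_in ≈ 5.66 + j25.2 Ω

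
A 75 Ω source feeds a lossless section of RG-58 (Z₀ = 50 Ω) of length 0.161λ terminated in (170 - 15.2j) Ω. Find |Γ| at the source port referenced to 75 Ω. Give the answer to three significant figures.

βl = 2π × 0.161 = 58°
tan(βl) = 1.6
Z_in = Z_0·(Z_L + jZ_0·tanβl)/(Z_0 + jZ_L·tanβl) = 19 − j26.1 Ω
Γ_s = (Z_in − Z_s)/(Z_in + Z_s) = (-56 − j26.1)/(94 − j26.1), |Γ_s| = 0.633

|Γ| ≈ 0.633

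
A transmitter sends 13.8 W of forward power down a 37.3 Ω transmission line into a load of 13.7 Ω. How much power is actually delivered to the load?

Γ = (13.7 − 37.3)/(13.7 + 37.3) = -0.463
|Γ|² = 0.214
P_refl = |Γ|²·P_inc = 2.96 W, P_del = (1 − |Γ|²)·P_inc = 10.8 W

P_delivered ≈ 10.8 W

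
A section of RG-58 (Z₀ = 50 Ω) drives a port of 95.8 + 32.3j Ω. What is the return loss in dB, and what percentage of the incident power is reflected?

RL ≈ 8.51 dB; 14.1% of incident power reflected

Γ = (45.8 + j32.3)/(145.8 + j32.3), |Γ| = 0.375
RL = −20·log₁₀(0.375) = 8.51 dB
P_refl/P_inc = |Γ|² = 0.141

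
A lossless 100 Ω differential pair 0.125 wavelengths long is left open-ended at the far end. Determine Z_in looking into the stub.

βl = 2π × 0.125 = 45°
tan(βl) = 1
For an open-ended stub, Z_in = −jZ_0·cot(βl) = −jZ_0/tan(βl)

Z_in ≈ −j100 Ω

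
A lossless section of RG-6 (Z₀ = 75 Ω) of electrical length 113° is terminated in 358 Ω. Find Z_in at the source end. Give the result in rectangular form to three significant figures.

tan(βl) = tan(113°) = -2.36
Z_in = Z_0·(Z_L + jZ_0·tanβl)/(Z_0 + jZ_L·tanβl)
     = 75·(358 − j177)/(75 − j843)

Z_in ≈ 18.4 + j30.2 Ω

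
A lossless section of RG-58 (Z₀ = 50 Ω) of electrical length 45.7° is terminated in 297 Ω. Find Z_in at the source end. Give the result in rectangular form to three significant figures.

tan(βl) = tan(45.7°) = 1.02
Z_in = Z_0·(Z_L + jZ_0·tanβl)/(Z_0 + jZ_L·tanβl)
     = 50·(297 + j51.2)/(50 + j304)

Z_in ≈ 16 − j46.2 Ω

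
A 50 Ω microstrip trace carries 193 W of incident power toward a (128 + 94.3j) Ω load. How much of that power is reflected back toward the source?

P_reflected ≈ 71.2 W

|Γ| = |(78 + j94.3)/(178 + j94.3)| = 0.608
|Γ|² = 0.369
P_refl = |Γ|²·P_inc = 71.2 W, P_del = (1 − |Γ|²)·P_inc = 122 W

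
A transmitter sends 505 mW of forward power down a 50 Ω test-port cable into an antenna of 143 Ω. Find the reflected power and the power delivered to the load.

P_reflected ≈ 117 mW; P_delivered ≈ 388 mW

Γ = (143 − 50)/(143 + 50) = 0.482
|Γ|² = 0.232
P_refl = |Γ|²·P_inc = 117 mW, P_del = (1 − |Γ|²)·P_inc = 388 mW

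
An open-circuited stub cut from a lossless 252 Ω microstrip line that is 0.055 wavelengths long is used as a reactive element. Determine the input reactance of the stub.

X_in ≈ -700 Ω (capacitive)

βl = 2π × 0.055 = 19.8°
tan(βl) = 0.36
For an open-circuited stub, Z_in = −jZ_0·cot(βl) = −jZ_0/tan(βl)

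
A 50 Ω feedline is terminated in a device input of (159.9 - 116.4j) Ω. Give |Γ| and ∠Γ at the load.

Γ = (Z_L − Z_0)/(Z_L + Z_0) = (109.9 − j116.4)/(209.9 − j116.4)
|Γ| = 160/240 = 0.667

Γ ≈ 0.667 ∠ -17.6°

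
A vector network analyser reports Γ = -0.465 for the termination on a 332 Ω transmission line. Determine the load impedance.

Z_L ≈ 121 Ω

Z_L = Z_0·(1 + Γ)/(1 − Γ) = 332·(0.535)/(1.47)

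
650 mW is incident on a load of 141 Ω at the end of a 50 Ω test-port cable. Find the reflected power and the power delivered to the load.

Γ = (141 − 50)/(141 + 50) = 0.476
|Γ|² = 0.227
P_refl = |Γ|²·P_inc = 148 mW, P_del = (1 − |Γ|²)·P_inc = 502 mW

P_reflected ≈ 148 mW; P_delivered ≈ 502 mW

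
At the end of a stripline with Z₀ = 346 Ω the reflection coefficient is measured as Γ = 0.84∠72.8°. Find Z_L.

Z_L ≈ 84.3 + j459 Ω

Z_L = Z_0·(1 + Γ)/(1 − Γ) = 346·(1.25 + j0.802)/(0.752 − j0.802)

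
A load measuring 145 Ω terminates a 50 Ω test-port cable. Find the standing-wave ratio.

VSWR ≈ 2.9

Γ = (145 − 50)/(145 + 50) = 0.487
VSWR = (1 + 0.487)/(1 − 0.487)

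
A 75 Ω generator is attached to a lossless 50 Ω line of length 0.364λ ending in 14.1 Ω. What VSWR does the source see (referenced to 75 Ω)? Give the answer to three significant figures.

VSWR ≈ 3.69

βl = 2π × 0.364 = 131°
tan(βl) = -1.15
Z_in = Z_0·(Z_L + jZ_0·tanβl)/(Z_0 + jZ_L·tanβl) = 29.6 − j47.8 Ω
Γ_s = (Z_in − Z_s)/(Z_in + Z_s) = (-45.4 − j47.8)/(105 − j47.8), |Γ_s| = 0.573
VSWR = (1 + |Γ_s|)/(1 − |Γ_s|)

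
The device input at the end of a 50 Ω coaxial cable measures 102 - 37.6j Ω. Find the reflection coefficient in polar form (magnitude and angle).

Γ ≈ 0.41 ∠ -22°

Γ = (Z_L − Z_0)/(Z_L + Z_0) = (52 − j37.6)/(152 − j37.6)
|Γ| = 64.2/157 = 0.41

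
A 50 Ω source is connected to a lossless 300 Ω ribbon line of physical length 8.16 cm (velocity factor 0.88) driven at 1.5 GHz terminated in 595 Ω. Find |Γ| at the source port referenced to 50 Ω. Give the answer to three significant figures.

λ = v/f = 0.88·c / 1.5 GHz = 0.176 m
βl = 2π·l/λ = 2π × 0.464 = 167°
tan(βl) = -0.233
Z_in = Z_0·(Z_L + jZ_0·tanβl)/(Z_0 + jZ_L·tanβl) = 517 + j169 Ω
Γ_s = (Z_in − Z_s)/(Z_in + Z_s) = (467 + j169)/(567 + j169), |Γ_s| = 0.839

|Γ| ≈ 0.839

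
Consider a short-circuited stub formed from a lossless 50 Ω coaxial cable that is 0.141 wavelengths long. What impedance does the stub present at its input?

βl = 2π × 0.141 = 50.8°
tan(βl) = 1.22
For a short-circuited stub, Z_in = jZ_0·tan(βl)

Z_in ≈ +j61.2 Ω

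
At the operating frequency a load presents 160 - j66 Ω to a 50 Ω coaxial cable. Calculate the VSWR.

VSWR ≈ 3.79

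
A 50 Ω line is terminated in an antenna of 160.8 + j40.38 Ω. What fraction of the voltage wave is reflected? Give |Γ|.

|Γ| ≈ 0.549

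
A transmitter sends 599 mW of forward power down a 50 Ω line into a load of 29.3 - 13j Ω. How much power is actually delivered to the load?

P_delivered ≈ 544 mW

|Γ| = |(-20.7 − j13)/(79.3 − j13)| = 0.304
|Γ|² = 0.0925
P_refl = |Γ|²·P_inc = 55.4 mW, P_del = (1 − |Γ|²)·P_inc = 544 mW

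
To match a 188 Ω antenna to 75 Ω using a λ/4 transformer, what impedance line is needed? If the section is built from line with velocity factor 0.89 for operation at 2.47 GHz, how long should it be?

Z_qwt ≈ 119 Ω; length ≈ 2.7 cm

Z_qwt = √(Z_0·R_L) = √(75 × 188) = √14100
λ = 0.89·c/f = 0.108 m, so l = λ/4 = 0.027 m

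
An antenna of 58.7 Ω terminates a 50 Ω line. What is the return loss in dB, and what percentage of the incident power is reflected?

RL ≈ 21.9 dB; 0.641% of incident power reflected

Γ = (58.7 − 50)/(58.7 + 50) = 0.08
RL = −20·log₁₀(0.08) = 21.9 dB
P_refl/P_inc = |Γ|² = 0.00641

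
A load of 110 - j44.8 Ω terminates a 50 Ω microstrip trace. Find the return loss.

Γ = (60 − j44.8)/(160 − j44.8), |Γ| = 0.451
RL = −20·log₁₀|Γ| = −20·log₁₀(0.451)

RL ≈ 6.92 dB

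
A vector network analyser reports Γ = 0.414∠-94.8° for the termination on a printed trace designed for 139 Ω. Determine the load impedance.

Z_L = Z_0·(1 + Γ)/(1 − Γ) = 139·(0.965 − j0.413)/(1.03 + j0.413)

Z_L ≈ 92.8 − j92.4 Ω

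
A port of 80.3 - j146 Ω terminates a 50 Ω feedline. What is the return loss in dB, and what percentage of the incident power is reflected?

Γ = (30.3 − j146)/(130.3 − j146), |Γ| = 0.762
RL = −20·log₁₀(0.762) = 2.36 dB
P_refl/P_inc = |Γ|² = 0.581

RL ≈ 2.36 dB; 58.1% of incident power reflected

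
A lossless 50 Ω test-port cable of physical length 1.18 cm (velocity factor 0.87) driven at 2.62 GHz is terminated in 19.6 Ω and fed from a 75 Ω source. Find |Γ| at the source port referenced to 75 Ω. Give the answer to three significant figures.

|Γ| ≈ 0.49

λ = v/f = 0.87·c / 2.62 GHz = 0.0996 m
βl = 2π·l/λ = 2π × 0.118 = 42.6°
tan(βl) = 0.921
Z_in = Z_0·(Z_L + jZ_0·tanβl)/(Z_0 + jZ_L·tanβl) = 32 + j34.5 Ω
Γ_s = (Z_in − Z_s)/(Z_in + Z_s) = (-43 + j34.5)/(107 + j34.5), |Γ_s| = 0.49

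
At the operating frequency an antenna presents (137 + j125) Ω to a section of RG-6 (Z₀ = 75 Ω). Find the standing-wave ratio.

Γ = (Z_L − Z_0)/(Z_L + Z_0) = (62 + j125)/(212 + j125)
|Γ| = 140/246 = 0.567
VSWR = (1 + |Γ|)/(1 − |Γ|) = 1.57/0.433

VSWR ≈ 3.62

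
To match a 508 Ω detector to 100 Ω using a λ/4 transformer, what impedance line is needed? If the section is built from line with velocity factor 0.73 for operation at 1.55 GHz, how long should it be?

Z_qwt ≈ 225 Ω; length ≈ 3.53 cm

Z_qwt = √(Z_0·R_L) = √(100 × 508) = √50800
λ = 0.73·c/f = 0.141 m, so l = λ/4 = 0.0353 m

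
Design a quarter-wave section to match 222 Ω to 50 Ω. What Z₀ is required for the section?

Z_qwt = √(Z_0·R_L) = √(50 × 222) = √11100

Z_qwt ≈ 105 Ω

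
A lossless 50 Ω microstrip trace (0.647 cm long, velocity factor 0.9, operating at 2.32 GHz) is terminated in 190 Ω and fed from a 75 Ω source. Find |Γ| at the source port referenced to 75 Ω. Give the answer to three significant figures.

λ = v/f = 0.9·c / 2.32 GHz = 0.116 m
βl = 2π·l/λ = 2π × 0.0556 = 20°
tan(βl) = 0.364
Z_in = Z_0·(Z_L + jZ_0·tanβl)/(Z_0 + jZ_L·tanβl) = 73.8 − j83.9 Ω
Γ_s = (Z_in − Z_s)/(Z_in + Z_s) = (-1.19 − j83.9)/(149 − j83.9), |Γ_s| = 0.491

|Γ| ≈ 0.491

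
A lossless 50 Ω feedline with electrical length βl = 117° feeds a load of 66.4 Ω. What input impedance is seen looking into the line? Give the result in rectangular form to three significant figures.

Z_in ≈ 41.3 + j9.62 Ω

tan(βl) = tan(117°) = -1.96
Z_in = Z_0·(Z_L + jZ_0·tanβl)/(Z_0 + jZ_L·tanβl)
     = 50·(66.4 − j98.1)/(50 − j130)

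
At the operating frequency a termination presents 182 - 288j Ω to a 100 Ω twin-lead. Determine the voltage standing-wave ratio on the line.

VSWR ≈ 6.78

Γ = (Z_L − Z_0)/(Z_L + Z_0) = (82 − j288)/(282 − j288)
|Γ| = 299/403 = 0.743
VSWR = (1 + |Γ|)/(1 − |Γ|) = 1.74/0.257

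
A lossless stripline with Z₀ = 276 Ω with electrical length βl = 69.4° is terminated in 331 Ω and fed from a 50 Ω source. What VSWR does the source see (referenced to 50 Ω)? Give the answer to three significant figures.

tan(βl) = 2.66
Z_in = Z_0·(Z_L + jZ_0·tanβl)/(Z_0 + jZ_L·tanβl) = 239 − j28.8 Ω
Γ_s = (Z_in − Z_s)/(Z_in + Z_s) = (189 − j28.8)/(289 − j28.8), |Γ_s| = 0.658
VSWR = (1 + |Γ_s|)/(1 − |Γ_s|)

VSWR ≈ 4.86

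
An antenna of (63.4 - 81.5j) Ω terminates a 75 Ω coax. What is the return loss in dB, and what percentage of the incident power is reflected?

RL ≈ 5.81 dB; 26.3% of incident power reflected

Γ = (-11.6 − j81.5)/(138.4 − j81.5), |Γ| = 0.513
RL = −20·log₁₀(0.513) = 5.81 dB
P_refl/P_inc = |Γ|² = 0.263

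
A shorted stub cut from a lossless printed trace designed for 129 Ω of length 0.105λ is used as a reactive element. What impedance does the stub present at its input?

Z_in ≈ +j100 Ω

βl = 2π × 0.105 = 37.8°
tan(βl) = 0.776
For a shorted stub, Z_in = jZ_0·tan(βl)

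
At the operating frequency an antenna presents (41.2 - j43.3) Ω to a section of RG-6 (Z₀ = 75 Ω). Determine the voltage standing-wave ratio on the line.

VSWR ≈ 2.59

Γ = (Z_L − Z_0)/(Z_L + Z_0) = (-33.8 − j43.3)/(116.2 − j43.3)
|Γ| = 54.9/124 = 0.443
VSWR = (1 + |Γ|)/(1 − |Γ|) = 1.44/0.557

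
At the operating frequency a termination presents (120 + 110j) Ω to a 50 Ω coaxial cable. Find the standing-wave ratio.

VSWR ≈ 4.62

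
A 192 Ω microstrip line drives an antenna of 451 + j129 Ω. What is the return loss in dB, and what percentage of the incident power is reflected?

RL ≈ 7.11 dB; 19.5% of incident power reflected

Γ = (259 + j129)/(643 + j129), |Γ| = 0.441
RL = −20·log₁₀(0.441) = 7.11 dB
P_refl/P_inc = |Γ|² = 0.195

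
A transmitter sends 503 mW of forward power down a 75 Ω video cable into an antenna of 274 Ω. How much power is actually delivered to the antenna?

P_delivered ≈ 339 mW

Γ = (274 − 75)/(274 + 75) = 0.57
|Γ|² = 0.325
P_refl = |Γ|²·P_inc = 164 mW, P_del = (1 − |Γ|²)·P_inc = 339 mW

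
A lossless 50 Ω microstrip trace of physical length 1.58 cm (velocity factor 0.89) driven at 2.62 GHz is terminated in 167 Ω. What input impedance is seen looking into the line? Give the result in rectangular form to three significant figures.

Z_in ≈ 21 − j29.7 Ω

λ = v/f = 0.89·c / 2.62 GHz = 0.102 m
βl = 2π·l/λ = 2π × 0.155 = 55.8°
tan(βl) = tan(55.8°) = 1.47
Z_in = Z_0·(Z_L + jZ_0·tanβl)/(Z_0 + jZ_L·tanβl)
     = 50·(167 + j73.6)/(50 + j246)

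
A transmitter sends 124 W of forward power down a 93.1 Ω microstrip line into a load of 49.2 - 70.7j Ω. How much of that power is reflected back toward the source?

P_reflected ≈ 34 W

|Γ| = |(-43.9 − j70.7)/(142.3 − j70.7)| = 0.524
|Γ|² = 0.274
P_refl = |Γ|²·P_inc = 34 W, P_del = (1 − |Γ|²)·P_inc = 90 W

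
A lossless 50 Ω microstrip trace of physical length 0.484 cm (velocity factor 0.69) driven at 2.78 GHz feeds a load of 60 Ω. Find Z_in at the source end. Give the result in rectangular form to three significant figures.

λ = v/f = 0.69·c / 2.78 GHz = 0.0745 m
βl = 2π·l/λ = 2π × 0.065 = 23.4°
tan(βl) = tan(23.4°) = 0.433
Z_in = Z_0·(Z_L + jZ_0·tanβl)/(Z_0 + jZ_L·tanβl)
     = 50·(60 + j21.6)/(50 + j26)

Z_in ≈ 56.1 − j7.5 Ω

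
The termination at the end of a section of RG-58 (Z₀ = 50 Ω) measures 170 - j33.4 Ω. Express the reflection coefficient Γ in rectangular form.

Γ ≈ 0.556 − j0.0675

Γ = (Z_L − Z_0)/(Z_L + Z_0) = (120 − j33.4)/(220 − j33.4)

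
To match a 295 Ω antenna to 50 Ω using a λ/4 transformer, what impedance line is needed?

Z_qwt = √(Z_0·R_L) = √(50 × 295) = √14750

Z_qwt ≈ 121 Ω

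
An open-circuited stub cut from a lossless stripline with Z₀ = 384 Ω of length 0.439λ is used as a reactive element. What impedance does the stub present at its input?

βl = 2π × 0.439 = 158°
tan(βl) = -0.403
For an open-circuited stub, Z_in = −jZ_0·cot(βl) = −jZ_0/tan(βl)

Z_in ≈ +j952 Ω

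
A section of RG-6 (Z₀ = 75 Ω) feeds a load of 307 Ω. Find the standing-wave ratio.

For a purely resistive load, VSWR = R_L/Z_0 or Z_0/R_L (whichever > 1) = 307/75

VSWR ≈ 4.09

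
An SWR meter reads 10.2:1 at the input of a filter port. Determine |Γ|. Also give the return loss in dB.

|Γ| = (S − 1)/(S + 1) = (10.2 − 1)/(10.2 + 1) = 9.2/11.2
RL = −20·log₁₀|Γ| = −20·log₁₀(0.821)

|Γ| ≈ 0.821; return loss ≈ 1.71 dB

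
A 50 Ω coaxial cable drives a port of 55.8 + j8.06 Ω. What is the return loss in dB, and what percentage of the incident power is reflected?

Γ = (5.8 + j8.06)/(105.8 + j8.06), |Γ| = 0.0936
RL = −20·log₁₀(0.0936) = 20.6 dB
P_refl/P_inc = |Γ|² = 0.00876

RL ≈ 20.6 dB; 0.876% of incident power reflected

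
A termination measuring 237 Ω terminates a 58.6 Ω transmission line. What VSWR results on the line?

VSWR ≈ 4.04

Γ = (237 − 58.6)/(237 + 58.6) = 0.604
VSWR = (1 + 0.604)/(1 − 0.604)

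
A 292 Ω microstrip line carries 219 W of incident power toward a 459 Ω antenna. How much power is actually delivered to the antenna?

Γ = (459 − 292)/(459 + 292) = 0.222
|Γ|² = 0.0494
P_refl = |Γ|²·P_inc = 10.8 W, P_del = (1 − |Γ|²)·P_inc = 208 W

P_delivered ≈ 208 W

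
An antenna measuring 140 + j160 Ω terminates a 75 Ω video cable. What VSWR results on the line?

VSWR ≈ 4.62

Γ = (Z_L − Z_0)/(Z_L + Z_0) = (65 + j160)/(215 + j160)
|Γ| = 173/268 = 0.644
VSWR = (1 + |Γ|)/(1 − |Γ|) = 1.64/0.356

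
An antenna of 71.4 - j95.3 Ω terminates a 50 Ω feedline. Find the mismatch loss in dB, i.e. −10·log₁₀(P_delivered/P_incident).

Γ = (21.4 − j95.3)/(121.4 − j95.3), |Γ| = 0.633
|Γ|² = 0.401, so P_del/P_inc = 1 − |Γ|² = 0.599
ML = −10·log₁₀(1 − |Γ|²)

mismatch loss ≈ 2.22 dB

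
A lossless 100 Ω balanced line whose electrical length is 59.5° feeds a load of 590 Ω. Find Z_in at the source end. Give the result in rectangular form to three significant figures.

Z_in ≈ 22.6 − j56.6 Ω

tan(βl) = tan(59.5°) = 1.7
Z_in = Z_0·(Z_L + jZ_0·tanβl)/(Z_0 + jZ_L·tanβl)
     = 100·(590 + j170)/(100 + j1000)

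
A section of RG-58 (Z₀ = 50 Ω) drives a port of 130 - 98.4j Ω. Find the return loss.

RL ≈ 4.18 dB

Γ = (80 − j98.4)/(180 − j98.4), |Γ| = 0.618
RL = −20·log₁₀|Γ| = −20·log₁₀(0.618)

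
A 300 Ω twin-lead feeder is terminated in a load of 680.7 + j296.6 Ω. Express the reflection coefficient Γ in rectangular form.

Γ = (Z_L − Z_0)/(Z_L + Z_0) = (380.7 + j296.6)/(980.7 + j296.6)

Γ ≈ 0.439 + j0.17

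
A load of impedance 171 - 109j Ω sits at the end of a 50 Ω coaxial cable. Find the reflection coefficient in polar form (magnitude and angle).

Γ = (Z_L − Z_0)/(Z_L + Z_0) = (121 − j109)/(221 − j109)
|Γ| = 163/246 = 0.661

Γ ≈ 0.661 ∠ -15.8°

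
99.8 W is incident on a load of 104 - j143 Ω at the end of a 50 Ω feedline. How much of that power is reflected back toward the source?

P_reflected ≈ 52.8 W

|Γ| = |(54 − j143)/(154 − j143)| = 0.727
|Γ|² = 0.529
P_refl = |Γ|²·P_inc = 52.8 W, P_del = (1 − |Γ|²)·P_inc = 47 W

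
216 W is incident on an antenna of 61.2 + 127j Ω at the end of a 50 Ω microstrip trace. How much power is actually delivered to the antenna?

P_delivered ≈ 92.8 W

|Γ| = |(11.2 + j127)/(111.2 + j127)| = 0.755
|Γ|² = 0.57
P_refl = |Γ|²·P_inc = 123 W, P_del = (1 − |Γ|²)·P_inc = 92.8 W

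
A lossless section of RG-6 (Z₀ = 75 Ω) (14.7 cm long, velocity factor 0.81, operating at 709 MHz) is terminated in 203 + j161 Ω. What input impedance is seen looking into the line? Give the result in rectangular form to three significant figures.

λ = v/f = 0.81·c / 709 MHz = 0.343 m
βl = 2π·l/λ = 2π × 0.429 = 154°
tan(βl) = tan(154°) = -0.479
Z_in = Z_0·(Z_L + jZ_0·tanβl)/(Z_0 + jZ_L·tanβl)
     = 75·(203 + j125)/(152 − j97.2)

Z_in ≈ 43.1 + j89.2 Ω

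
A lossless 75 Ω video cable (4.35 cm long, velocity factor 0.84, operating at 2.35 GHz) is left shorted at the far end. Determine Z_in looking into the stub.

Z_in ≈ −j50.5 Ω

λ = v/f = 0.84·c / 2.35 GHz = 0.107 m
βl = 2π·l/λ = 2π × 0.406 = 146°
tan(βl) = -0.674
For a shorted stub, Z_in = jZ_0·tan(βl)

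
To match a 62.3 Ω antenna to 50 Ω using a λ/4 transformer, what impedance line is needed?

Z_qwt ≈ 55.8 Ω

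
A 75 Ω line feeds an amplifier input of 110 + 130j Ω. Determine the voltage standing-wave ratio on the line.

VSWR ≈ 3.94

Γ = (Z_L − Z_0)/(Z_L + Z_0) = (35 + j130)/(185 + j130)
|Γ| = 135/226 = 0.595
VSWR = (1 + |Γ|)/(1 − |Γ|) = 1.6/0.405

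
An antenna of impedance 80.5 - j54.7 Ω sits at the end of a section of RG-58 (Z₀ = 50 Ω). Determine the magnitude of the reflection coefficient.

|Γ| ≈ 0.443

Γ = (Z_L − Z_0)/(Z_L + Z_0) = (30.5 − j54.7)/(130.5 − j54.7)
|Γ| = 62.6/142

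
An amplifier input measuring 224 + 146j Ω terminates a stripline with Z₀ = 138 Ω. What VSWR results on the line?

Γ = (Z_L − Z_0)/(Z_L + Z_0) = (86 + j146)/(362 + j146)
|Γ| = 169/390 = 0.434
VSWR = (1 + |Γ|)/(1 − |Γ|) = 1.43/0.566

VSWR ≈ 2.53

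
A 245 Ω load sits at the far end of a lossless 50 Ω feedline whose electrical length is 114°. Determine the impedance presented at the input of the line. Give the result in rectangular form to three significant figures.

tan(βl) = tan(114°) = -2.25
Z_in = Z_0·(Z_L + jZ_0·tanβl)/(Z_0 + jZ_L·tanβl)
     = 50·(245 − j112)/(50 − j550)

Z_in ≈ 12.1 + j21.2 Ω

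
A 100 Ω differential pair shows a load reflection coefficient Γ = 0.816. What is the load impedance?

Z_L = Z_0·(1 + Γ)/(1 − Γ) = 100·(1.82)/(0.184)

Z_L ≈ 987 Ω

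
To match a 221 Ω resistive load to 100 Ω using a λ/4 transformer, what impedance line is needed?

Z_qwt ≈ 149 Ω

Z_qwt = √(Z_0·R_L) = √(100 × 221) = √22100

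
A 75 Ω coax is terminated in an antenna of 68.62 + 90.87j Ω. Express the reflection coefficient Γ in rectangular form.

Γ = (Z_L − Z_0)/(Z_L + Z_0) = (-6.38 + j90.87)/(143.6 + j90.87)

Γ ≈ 0.254 + j0.472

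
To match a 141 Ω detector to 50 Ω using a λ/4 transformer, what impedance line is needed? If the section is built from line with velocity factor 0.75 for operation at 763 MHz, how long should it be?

Z_qwt = √(Z_0·R_L) = √(50 × 141) = √7050
λ = 0.75·c/f = 0.295 m, so l = λ/4 = 0.0737 m

Z_qwt ≈ 84 Ω; length ≈ 7.37 cm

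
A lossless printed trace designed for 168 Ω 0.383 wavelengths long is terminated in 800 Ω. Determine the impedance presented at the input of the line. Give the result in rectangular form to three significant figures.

Z_in ≈ 74.4 + j169 Ω

βl = 2π × 0.383 = 138°
tan(βl) = tan(138°) = -0.904
Z_in = Z_0·(Z_L + jZ_0·tanβl)/(Z_0 + jZ_L·tanβl)
     = 168·(800 − j152)/(168 − j723)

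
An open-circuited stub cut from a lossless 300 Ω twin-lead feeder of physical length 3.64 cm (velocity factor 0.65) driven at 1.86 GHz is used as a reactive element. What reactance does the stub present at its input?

X_in ≈ 210 Ω (inductive)

λ = v/f = 0.65·c / 1.86 GHz = 0.105 m
βl = 2π·l/λ = 2π × 0.347 = 125°
tan(βl) = -1.43
For an open-circuited stub, Z_in = −jZ_0·cot(βl) = −jZ_0/tan(βl)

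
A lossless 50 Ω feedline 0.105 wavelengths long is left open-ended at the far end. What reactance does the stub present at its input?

X_in ≈ -64.5 Ω (capacitive)

βl = 2π × 0.105 = 37.8°
tan(βl) = 0.776
For an open-ended stub, Z_in = −jZ_0·cot(βl) = −jZ_0/tan(βl)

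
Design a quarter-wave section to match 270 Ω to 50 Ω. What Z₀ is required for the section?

Z_qwt = √(Z_0·R_L) = √(50 × 270) = √13500

Z_qwt ≈ 116 Ω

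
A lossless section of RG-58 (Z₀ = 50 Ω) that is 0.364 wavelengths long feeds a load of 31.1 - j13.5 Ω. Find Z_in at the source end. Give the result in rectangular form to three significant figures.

Z_in ≈ 73.1 − j27.1 Ω

βl = 2π × 0.364 = 131°
tan(βl) = tan(131°) = -1.15
Z_in = Z_0·(Z_L + jZ_0·tanβl)/(Z_0 + jZ_L·tanβl)
     = 50·(31.1 − j70.9)/(34.5 − j35.7)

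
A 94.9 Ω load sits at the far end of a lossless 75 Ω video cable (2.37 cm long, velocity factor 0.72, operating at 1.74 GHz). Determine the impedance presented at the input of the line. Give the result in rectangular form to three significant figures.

λ = v/f = 0.72·c / 1.74 GHz = 0.124 m
βl = 2π·l/λ = 2π × 0.191 = 68.7°
tan(βl) = tan(68.7°) = 2.57
Z_in = Z_0·(Z_L + jZ_0·tanβl)/(Z_0 + jZ_L·tanβl)
     = 75·(94.9 + j193)/(75 + j244)

Z_in ≈ 62.4 − j10 Ω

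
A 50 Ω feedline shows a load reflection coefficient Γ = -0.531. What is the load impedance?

Z_L ≈ 15.3 Ω

Z_L = Z_0·(1 + Γ)/(1 − Γ) = 50·(0.469)/(1.53)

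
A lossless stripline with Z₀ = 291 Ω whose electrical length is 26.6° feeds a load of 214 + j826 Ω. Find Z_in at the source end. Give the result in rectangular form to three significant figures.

Z_in ≈ 855 − j1560 Ω

tan(βl) = tan(26.6°) = 0.501
Z_in = Z_0·(Z_L + jZ_0·tanβl)/(Z_0 + jZ_L·tanβl)
     = 291·(214 + j972)/(-123 + j107)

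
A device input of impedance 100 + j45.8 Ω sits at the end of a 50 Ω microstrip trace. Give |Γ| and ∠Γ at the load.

Γ ≈ 0.432 ∠ 25.5°

Γ = (Z_L − Z_0)/(Z_L + Z_0) = (50 + j45.8)/(150 + j45.8)
|Γ| = 67.8/157 = 0.432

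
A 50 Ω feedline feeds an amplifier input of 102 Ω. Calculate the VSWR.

Γ = (102 − 50)/(102 + 50) = 0.342
VSWR = (1 + 0.342)/(1 − 0.342)

VSWR ≈ 2.04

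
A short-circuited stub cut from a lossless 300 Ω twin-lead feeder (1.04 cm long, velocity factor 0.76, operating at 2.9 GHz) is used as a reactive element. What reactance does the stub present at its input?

X_in ≈ 329 Ω (inductive)

λ = v/f = 0.76·c / 2.9 GHz = 0.0786 m
βl = 2π·l/λ = 2π × 0.132 = 47.6°
tan(βl) = 1.1
For a short-circuited stub, Z_in = jZ_0·tan(βl)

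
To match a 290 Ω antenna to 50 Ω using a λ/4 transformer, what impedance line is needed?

Z_qwt ≈ 120 Ω

Z_qwt = √(Z_0·R_L) = √(50 × 290) = √14500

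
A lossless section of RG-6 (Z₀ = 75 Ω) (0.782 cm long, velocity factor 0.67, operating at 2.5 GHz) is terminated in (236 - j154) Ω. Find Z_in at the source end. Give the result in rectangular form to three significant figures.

λ = v/f = 0.67·c / 2.5 GHz = 0.0804 m
βl = 2π·l/λ = 2π × 0.0973 = 35°
tan(βl) = tan(35°) = 0.701
Z_in = Z_0·(Z_L + jZ_0·tanβl)/(Z_0 + jZ_L·tanβl)
     = 75·(236 − j101)/(183 + j165)

Z_in ≈ 32.6 − j71 Ω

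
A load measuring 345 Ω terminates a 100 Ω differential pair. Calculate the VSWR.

VSWR ≈ 3.45

Γ = (345 − 100)/(345 + 100) = 0.551
VSWR = (1 + 0.551)/(1 − 0.551)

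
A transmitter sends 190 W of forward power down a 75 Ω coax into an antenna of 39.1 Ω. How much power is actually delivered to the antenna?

P_delivered ≈ 171 W

Γ = (39.1 − 75)/(39.1 + 75) = -0.315
|Γ|² = 0.099
P_refl = |Γ|²·P_inc = 18.8 W, P_del = (1 − |Γ|²)·P_inc = 171 W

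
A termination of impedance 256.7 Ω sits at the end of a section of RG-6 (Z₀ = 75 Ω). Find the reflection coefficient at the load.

Γ = (Z_L − Z_0)/(Z_L + Z_0) = (256.7 − 75)/(256.7 + 75) = 181.7/331.7

Γ = 0.548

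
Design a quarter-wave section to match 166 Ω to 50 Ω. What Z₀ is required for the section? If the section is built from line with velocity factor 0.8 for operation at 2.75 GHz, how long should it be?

Z_qwt = √(Z_0·R_L) = √(50 × 166) = √8300
λ = 0.8·c/f = 0.0873 m, so l = λ/4 = 0.0218 m

Z_qwt ≈ 91.1 Ω; length ≈ 2.18 cm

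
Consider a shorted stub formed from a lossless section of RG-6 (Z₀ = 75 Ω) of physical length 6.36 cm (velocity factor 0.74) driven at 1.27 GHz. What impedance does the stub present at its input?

Z_in ≈ −j86.3 Ω

λ = v/f = 0.74·c / 1.27 GHz = 0.175 m
βl = 2π·l/λ = 2π × 0.364 = 131°
tan(βl) = -1.15
For a shorted stub, Z_in = jZ_0·tan(βl)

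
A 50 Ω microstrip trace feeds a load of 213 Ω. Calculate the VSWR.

For a purely resistive load, VSWR = R_L/Z_0 or Z_0/R_L (whichever > 1) = 213/50

VSWR ≈ 4.26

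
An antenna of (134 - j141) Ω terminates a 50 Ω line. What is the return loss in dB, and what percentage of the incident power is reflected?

RL ≈ 3 dB; 50.1% of incident power reflected

Γ = (84 − j141)/(184 − j141), |Γ| = 0.708
RL = −20·log₁₀(0.708) = 3 dB
P_refl/P_inc = |Γ|² = 0.501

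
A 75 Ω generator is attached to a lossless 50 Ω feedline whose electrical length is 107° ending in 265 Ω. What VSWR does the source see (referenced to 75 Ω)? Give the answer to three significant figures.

VSWR ≈ 7.58

tan(βl) = -3.27
Z_in = Z_0·(Z_L + jZ_0·tanβl)/(Z_0 + jZ_L·tanβl) = 10.3 + j14.7 Ω
Γ_s = (Z_in − Z_s)/(Z_in + Z_s) = (-64.7 + j14.7)/(85.3 + j14.7), |Γ_s| = 0.767
VSWR = (1 + |Γ_s|)/(1 − |Γ_s|)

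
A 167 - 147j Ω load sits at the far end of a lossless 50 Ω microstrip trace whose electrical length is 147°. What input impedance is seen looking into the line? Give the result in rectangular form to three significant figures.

Z_in ≈ 42.9 + j95 Ω

tan(βl) = tan(147°) = -0.649
Z_in = Z_0·(Z_L + jZ_0·tanβl)/(Z_0 + jZ_L·tanβl)
     = 50·(167 − j179)/(-45.5 − j108)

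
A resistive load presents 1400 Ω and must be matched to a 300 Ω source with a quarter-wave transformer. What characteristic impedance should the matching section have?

Z_qwt ≈ 648 Ω

Z_qwt = √(Z_0·R_L) = √(300 × 1400) = √420000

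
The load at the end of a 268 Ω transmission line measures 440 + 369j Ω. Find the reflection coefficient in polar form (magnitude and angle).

Γ ≈ 0.51 ∠ 37.5°

Γ = (Z_L − Z_0)/(Z_L + Z_0) = (172 + j369)/(708 + j369)
|Γ| = 407/798 = 0.51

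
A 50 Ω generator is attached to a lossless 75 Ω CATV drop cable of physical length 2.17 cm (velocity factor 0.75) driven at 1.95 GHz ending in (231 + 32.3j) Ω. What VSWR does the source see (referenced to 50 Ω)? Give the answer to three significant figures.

λ = v/f = 0.75·c / 1.95 GHz = 0.115 m
βl = 2π·l/λ = 2π × 0.188 = 67.7°
tan(βl) = 2.44
Z_in = Z_0·(Z_L + jZ_0·tanβl)/(Z_0 + jZ_L·tanβl) = 28.4 − j30.9 Ω
Γ_s = (Z_in − Z_s)/(Z_in + Z_s) = (-21.6 − j30.9)/(78.4 − j30.9), |Γ_s| = 0.447
VSWR = (1 + |Γ_s|)/(1 − |Γ_s|)

VSWR ≈ 2.62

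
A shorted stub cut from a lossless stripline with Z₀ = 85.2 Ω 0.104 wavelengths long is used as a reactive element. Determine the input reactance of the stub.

βl = 2π × 0.104 = 37.4°
tan(βl) = 0.766
For a shorted stub, Z_in = jZ_0·tan(βl)

X_in ≈ 65.2 Ω (inductive)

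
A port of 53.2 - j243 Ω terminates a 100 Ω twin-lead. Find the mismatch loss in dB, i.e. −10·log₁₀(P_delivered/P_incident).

Γ = (-46.8 − j243)/(153.2 − j243), |Γ| = 0.861
|Γ|² = 0.742, so P_del/P_inc = 1 − |Γ|² = 0.258
ML = −10·log₁₀(1 − |Γ|²)

mismatch loss ≈ 5.89 dB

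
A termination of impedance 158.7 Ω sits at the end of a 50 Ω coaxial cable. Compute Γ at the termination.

Γ = 0.521

Γ = (Z_L − Z_0)/(Z_L + Z_0) = (158.7 − 50)/(158.7 + 50) = 108.7/208.7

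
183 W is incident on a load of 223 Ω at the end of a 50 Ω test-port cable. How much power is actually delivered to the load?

P_delivered ≈ 110 W

Γ = (223 − 50)/(223 + 50) = 0.634
|Γ|² = 0.402
P_refl = |Γ|²·P_inc = 73.5 W, P_del = (1 − |Γ|²)·P_inc = 110 W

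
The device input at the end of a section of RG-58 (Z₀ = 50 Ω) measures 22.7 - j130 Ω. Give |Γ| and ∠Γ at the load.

Γ = (Z_L − Z_0)/(Z_L + Z_0) = (-27.3 − j130)/(72.7 − j130)
|Γ| = 133/149 = 0.892

Γ ≈ 0.892 ∠ -41.1°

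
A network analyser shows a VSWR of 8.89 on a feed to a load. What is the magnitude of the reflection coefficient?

|Γ| ≈ 0.798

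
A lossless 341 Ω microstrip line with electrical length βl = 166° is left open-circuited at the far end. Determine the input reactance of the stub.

tan(βl) = -0.249
For an open-circuited stub, Z_in = −jZ_0·cot(βl) = −jZ_0/tan(βl)

X_in ≈ 1370 Ω (inductive)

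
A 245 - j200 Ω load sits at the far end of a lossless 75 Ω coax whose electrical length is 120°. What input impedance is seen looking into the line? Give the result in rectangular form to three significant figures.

Z_in ≈ 21.7 + j57.2 Ω

tan(βl) = tan(120°) = -1.73
Z_in = Z_0·(Z_L + jZ_0·tanβl)/(Z_0 + jZ_L·tanβl)
     = 75·(245 − j330)/(-271 − j424)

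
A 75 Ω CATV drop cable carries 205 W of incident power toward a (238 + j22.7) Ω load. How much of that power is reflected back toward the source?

P_reflected ≈ 56.4 W

|Γ| = |(163 + j22.7)/(313 + j22.7)| = 0.524
|Γ|² = 0.275
P_refl = |Γ|²·P_inc = 56.4 W, P_del = (1 − |Γ|²)·P_inc = 149 W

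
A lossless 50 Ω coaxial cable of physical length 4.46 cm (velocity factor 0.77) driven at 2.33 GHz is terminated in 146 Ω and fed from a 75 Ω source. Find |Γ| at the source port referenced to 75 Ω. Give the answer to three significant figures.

λ = v/f = 0.77·c / 2.33 GHz = 0.0991 m
βl = 2π·l/λ = 2π × 0.45 = 162°
tan(βl) = -0.326
Z_in = Z_0·(Z_L + jZ_0·tanβl)/(Z_0 + jZ_L·tanβl) = 84.8 + j64.4 Ω
Γ_s = (Z_in − Z_s)/(Z_in + Z_s) = (9.76 + j64.4)/(160 + j64.4), |Γ_s| = 0.378

|Γ| ≈ 0.378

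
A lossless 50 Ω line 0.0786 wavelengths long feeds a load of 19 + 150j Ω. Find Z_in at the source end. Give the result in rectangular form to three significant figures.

Z_in ≈ 58.3 − j268 Ω

βl = 2π × 0.0786 = 28.3°
tan(βl) = tan(28.3°) = 0.538
Z_in = Z_0·(Z_L + jZ_0·tanβl)/(Z_0 + jZ_L·tanβl)
     = 50·(19 + j177)/(-30.8 + j10.2)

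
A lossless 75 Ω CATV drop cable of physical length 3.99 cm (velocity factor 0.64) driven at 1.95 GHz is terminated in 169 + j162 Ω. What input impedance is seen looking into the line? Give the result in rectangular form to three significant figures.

λ = v/f = 0.64·c / 1.95 GHz = 0.0985 m
βl = 2π·l/λ = 2π × 0.405 = 146°
tan(βl) = tan(146°) = -0.677
Z_in = Z_0·(Z_L + jZ_0·tanβl)/(Z_0 + jZ_L·tanβl)
     = 75·(169 + j111)/(185 − j114)

Z_in ≈ 29.4 + j63.3 Ω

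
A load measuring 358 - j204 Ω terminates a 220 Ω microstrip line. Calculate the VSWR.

VSWR ≈ 2.34

Γ = (Z_L − Z_0)/(Z_L + Z_0) = (138 − j204)/(578 − j204)
|Γ| = 246/613 = 0.402
VSWR = (1 + |Γ|)/(1 − |Γ|) = 1.4/0.598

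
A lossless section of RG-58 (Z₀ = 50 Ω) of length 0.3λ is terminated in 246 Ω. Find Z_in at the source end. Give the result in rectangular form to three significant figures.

βl = 2π × 0.3 = 108°
tan(βl) = tan(108°) = -3.08
Z_in = Z_0·(Z_L + jZ_0·tanβl)/(Z_0 + jZ_L·tanβl)
     = 50·(246 − j154)/(50 − j757)

Z_in ≈ 11.2 + j15.5 Ω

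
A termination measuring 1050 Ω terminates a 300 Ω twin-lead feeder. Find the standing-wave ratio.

VSWR ≈ 3.5

For a purely resistive load, VSWR = R_L/Z_0 or Z_0/R_L (whichever > 1) = 1050/300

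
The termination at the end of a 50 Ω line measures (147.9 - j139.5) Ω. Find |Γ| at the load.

|Γ| ≈ 0.704

Γ = (Z_L − Z_0)/(Z_L + Z_0) = (97.9 − j139.5)/(197.9 − j139.5)
|Γ| = 170/242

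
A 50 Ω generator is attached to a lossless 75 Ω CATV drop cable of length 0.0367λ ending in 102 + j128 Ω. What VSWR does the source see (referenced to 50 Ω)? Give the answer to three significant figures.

VSWR ≈ 5.92

βl = 2π × 0.0367 = 13.2°
tan(βl) = 0.235
Z_in = Z_0·(Z_L + jZ_0·tanβl)/(Z_0 + jZ_L·tanβl) = 233 + j119 Ω
Γ_s = (Z_in − Z_s)/(Z_in + Z_s) = (183 + j119)/(283 + j119), |Γ_s| = 0.711
VSWR = (1 + |Γ_s|)/(1 − |Γ_s|)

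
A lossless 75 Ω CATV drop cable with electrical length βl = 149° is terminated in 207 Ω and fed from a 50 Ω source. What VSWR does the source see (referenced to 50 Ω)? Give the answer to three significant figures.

VSWR ≈ 3.57

tan(βl) = -0.601
Z_in = Z_0·(Z_L + jZ_0·tanβl)/(Z_0 + jZ_L·tanβl) = 75.1 + j79.5 Ω
Γ_s = (Z_in − Z_s)/(Z_in + Z_s) = (25.1 + j79.5)/(125 + j79.5), |Γ_s| = 0.563
VSWR = (1 + |Γ_s|)/(1 − |Γ_s|)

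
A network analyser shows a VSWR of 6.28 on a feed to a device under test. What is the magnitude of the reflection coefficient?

|Γ| = (S − 1)/(S + 1) = (6.28 − 1)/(6.28 + 1) = 5.28/7.28

|Γ| ≈ 0.725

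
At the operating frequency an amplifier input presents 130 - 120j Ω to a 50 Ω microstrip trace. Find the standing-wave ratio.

Γ = (Z_L − Z_0)/(Z_L + Z_0) = (80 − j120)/(180 − j120)
|Γ| = 144/216 = 0.667
VSWR = (1 + |Γ|)/(1 − |Γ|) = 1.67/0.333

VSWR ≈ 5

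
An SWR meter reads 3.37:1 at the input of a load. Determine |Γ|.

|Γ| = (S − 1)/(S + 1) = (3.37 − 1)/(3.37 + 1) = 2.37/4.37

|Γ| ≈ 0.542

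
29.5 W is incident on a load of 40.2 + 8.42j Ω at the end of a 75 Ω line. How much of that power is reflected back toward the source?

|Γ| = |(-34.8 + j8.42)/(115.2 + j8.42)| = 0.31
|Γ|² = 0.0961
P_refl = |Γ|²·P_inc = 2.83 W, P_del = (1 − |Γ|²)·P_inc = 26.7 W

P_reflected ≈ 2.83 W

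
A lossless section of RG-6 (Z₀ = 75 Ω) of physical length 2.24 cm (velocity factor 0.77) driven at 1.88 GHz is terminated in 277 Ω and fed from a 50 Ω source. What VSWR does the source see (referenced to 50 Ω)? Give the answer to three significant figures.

λ = v/f = 0.77·c / 1.88 GHz = 0.123 m
βl = 2π·l/λ = 2π × 0.182 = 65.6°
tan(βl) = 2.21
Z_in = Z_0·(Z_L + jZ_0·tanβl)/(Z_0 + jZ_L·tanβl) = 24.1 − j31 Ω
Γ_s = (Z_in − Z_s)/(Z_in + Z_s) = (-25.9 − j31)/(74.1 − j31), |Γ_s| = 0.503
VSWR = (1 + |Γ_s|)/(1 − |Γ_s|)

VSWR ≈ 3.02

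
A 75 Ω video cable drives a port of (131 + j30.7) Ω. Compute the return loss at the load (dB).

RL ≈ 10.3 dB

Γ = (56 + j30.7)/(206 + j30.7), |Γ| = 0.307
RL = −20·log₁₀|Γ| = −20·log₁₀(0.307)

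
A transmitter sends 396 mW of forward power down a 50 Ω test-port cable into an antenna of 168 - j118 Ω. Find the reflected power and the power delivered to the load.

P_reflected ≈ 179 mW; P_delivered ≈ 217 mW

|Γ| = |(118 − j118)/(218 − j118)| = 0.673
|Γ|² = 0.453
P_refl = |Γ|²·P_inc = 179 mW, P_del = (1 − |Γ|²)·P_inc = 217 mW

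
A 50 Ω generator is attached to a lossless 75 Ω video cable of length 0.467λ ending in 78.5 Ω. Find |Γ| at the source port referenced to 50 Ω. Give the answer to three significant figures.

βl = 2π × 0.467 = 168°
tan(βl) = -0.21
Z_in = Z_0·(Z_L + jZ_0·tanβl)/(Z_0 + jZ_L·tanβl) = 78.2 + j1.44 Ω
Γ_s = (Z_in − Z_s)/(Z_in + Z_s) = (28.2 + j1.44)/(128 + j1.44), |Γ_s| = 0.22

|Γ| ≈ 0.22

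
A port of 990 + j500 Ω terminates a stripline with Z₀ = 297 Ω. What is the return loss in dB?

Γ = (693 + j500)/(1287 + j500), |Γ| = 0.619
RL = −20·log₁₀|Γ| = −20·log₁₀(0.619)

RL ≈ 4.17 dB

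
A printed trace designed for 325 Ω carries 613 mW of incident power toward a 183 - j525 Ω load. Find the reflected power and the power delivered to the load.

P_reflected ≈ 340 mW; P_delivered ≈ 273 mW

|Γ| = |(-142 − j525)/(508 − j525)| = 0.744
|Γ|² = 0.554
P_refl = |Γ|²·P_inc = 340 mW, P_del = (1 − |Γ|²)·P_inc = 273 mW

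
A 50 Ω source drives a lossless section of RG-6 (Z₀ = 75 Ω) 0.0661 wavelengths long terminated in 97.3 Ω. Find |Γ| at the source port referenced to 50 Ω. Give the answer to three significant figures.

βl = 2π × 0.0661 = 23.8°
tan(βl) = 0.441
Z_in = Z_0·(Z_L + jZ_0·tanβl)/(Z_0 + jZ_L·tanβl) = 87.6 − j17 Ω
Γ_s = (Z_in − Z_s)/(Z_in + Z_s) = (37.6 − j17)/(138 − j17), |Γ_s| = 0.298

|Γ| ≈ 0.298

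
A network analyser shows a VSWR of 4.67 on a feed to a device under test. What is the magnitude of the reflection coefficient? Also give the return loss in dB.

|Γ| ≈ 0.647; return loss ≈ 3.78 dB

|Γ| = (S − 1)/(S + 1) = (4.67 − 1)/(4.67 + 1) = 3.67/5.67
RL = −20·log₁₀|Γ| = −20·log₁₀(0.647)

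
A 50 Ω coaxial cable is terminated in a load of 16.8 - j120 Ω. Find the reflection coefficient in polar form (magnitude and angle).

Γ = (Z_L − Z_0)/(Z_L + Z_0) = (-33.2 − j120)/(66.8 − j120)
|Γ| = 125/137 = 0.907

Γ ≈ 0.907 ∠ -44.6°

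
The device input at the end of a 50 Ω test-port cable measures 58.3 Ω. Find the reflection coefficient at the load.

Γ = 0.0766

Γ = (Z_L − Z_0)/(Z_L + Z_0) = (58.3 − 50)/(58.3 + 50) = 8.3/108.3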